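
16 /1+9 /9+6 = 23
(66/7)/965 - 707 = -4775719/6755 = -706.99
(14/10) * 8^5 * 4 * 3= 2752512/5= 550502.40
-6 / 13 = -0.46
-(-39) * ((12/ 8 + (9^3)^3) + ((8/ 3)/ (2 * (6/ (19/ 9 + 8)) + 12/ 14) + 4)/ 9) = 25293134181263/ 1674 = 15109399152.49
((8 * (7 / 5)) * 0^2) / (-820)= 0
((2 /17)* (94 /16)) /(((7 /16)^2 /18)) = 65.00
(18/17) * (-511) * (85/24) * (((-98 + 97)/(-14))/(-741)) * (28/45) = 511/4446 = 0.11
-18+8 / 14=-122 / 7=-17.43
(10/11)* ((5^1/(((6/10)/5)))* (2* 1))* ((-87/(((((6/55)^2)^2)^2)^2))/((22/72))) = -53609056367257251420.01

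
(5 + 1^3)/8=3/4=0.75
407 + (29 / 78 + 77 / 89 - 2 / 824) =583796615 / 1430052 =408.23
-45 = -45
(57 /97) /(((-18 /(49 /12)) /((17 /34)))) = -931 /13968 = -0.07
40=40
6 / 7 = 0.86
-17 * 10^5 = -1700000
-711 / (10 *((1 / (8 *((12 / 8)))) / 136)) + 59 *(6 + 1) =-578111 / 5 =-115622.20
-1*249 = -249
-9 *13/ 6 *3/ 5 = -117/ 10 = -11.70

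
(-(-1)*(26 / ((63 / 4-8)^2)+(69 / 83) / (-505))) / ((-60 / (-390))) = 2.80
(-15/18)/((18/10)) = -25/54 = -0.46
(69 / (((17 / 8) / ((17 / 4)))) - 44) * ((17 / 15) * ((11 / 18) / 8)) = 8789 / 1080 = 8.14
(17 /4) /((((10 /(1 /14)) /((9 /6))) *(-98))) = -51 /109760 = -0.00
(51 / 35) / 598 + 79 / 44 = 827857 / 460460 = 1.80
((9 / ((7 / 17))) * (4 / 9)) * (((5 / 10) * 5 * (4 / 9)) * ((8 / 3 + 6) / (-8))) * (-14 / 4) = 1105 / 27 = 40.93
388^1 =388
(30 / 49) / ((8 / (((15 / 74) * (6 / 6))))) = 0.02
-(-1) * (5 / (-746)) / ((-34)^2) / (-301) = 5 / 259575176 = 0.00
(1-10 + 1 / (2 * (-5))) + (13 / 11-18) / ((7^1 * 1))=-8857 / 770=-11.50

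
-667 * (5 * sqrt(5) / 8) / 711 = -3335 * sqrt(5) / 5688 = -1.31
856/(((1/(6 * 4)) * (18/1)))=3424/3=1141.33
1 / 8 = 0.12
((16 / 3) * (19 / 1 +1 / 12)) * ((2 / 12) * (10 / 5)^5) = 14656 / 27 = 542.81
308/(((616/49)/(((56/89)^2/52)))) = 0.19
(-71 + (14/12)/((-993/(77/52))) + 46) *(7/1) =-54221573/309816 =-175.01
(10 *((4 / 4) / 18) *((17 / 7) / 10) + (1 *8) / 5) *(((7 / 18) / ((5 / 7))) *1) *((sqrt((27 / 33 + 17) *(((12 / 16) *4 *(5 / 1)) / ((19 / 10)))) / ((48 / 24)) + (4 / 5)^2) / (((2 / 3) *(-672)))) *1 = -7651 *sqrt(1254) / 21669120 - 1093 / 810000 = -0.01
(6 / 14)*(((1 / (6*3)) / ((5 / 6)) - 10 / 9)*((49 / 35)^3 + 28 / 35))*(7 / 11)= -20821 / 20625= -1.01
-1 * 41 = -41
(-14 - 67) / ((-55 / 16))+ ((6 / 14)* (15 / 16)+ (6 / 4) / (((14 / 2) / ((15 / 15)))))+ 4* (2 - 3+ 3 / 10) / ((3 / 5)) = 360601 / 18480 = 19.51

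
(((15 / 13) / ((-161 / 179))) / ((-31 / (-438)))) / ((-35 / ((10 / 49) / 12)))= 196005 / 22254869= 0.01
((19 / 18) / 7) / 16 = 19 / 2016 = 0.01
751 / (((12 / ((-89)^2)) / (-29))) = -172511459 / 12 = -14375954.92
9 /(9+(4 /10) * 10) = 0.69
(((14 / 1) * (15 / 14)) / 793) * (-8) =-0.15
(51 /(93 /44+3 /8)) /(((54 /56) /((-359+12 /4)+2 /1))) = -4942784 /657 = -7523.26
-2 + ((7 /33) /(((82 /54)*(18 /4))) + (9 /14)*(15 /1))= 48453 /6314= 7.67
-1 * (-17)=17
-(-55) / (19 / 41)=2255 / 19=118.68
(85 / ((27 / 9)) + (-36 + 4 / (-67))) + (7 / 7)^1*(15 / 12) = -5207 / 804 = -6.48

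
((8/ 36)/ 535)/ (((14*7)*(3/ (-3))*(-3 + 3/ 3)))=1/ 471870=0.00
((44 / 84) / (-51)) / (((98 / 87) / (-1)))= 0.01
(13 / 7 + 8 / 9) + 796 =50321 / 63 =798.75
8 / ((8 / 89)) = 89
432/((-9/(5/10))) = -24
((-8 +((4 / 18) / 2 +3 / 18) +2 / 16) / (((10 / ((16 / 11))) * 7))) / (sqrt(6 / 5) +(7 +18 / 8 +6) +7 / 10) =-63452 / 6380703 +8752 * sqrt(30) / 70187733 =-0.01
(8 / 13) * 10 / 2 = 3.08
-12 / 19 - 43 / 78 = -1753 / 1482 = -1.18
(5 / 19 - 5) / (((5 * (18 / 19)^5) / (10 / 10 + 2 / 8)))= -651605 / 419904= -1.55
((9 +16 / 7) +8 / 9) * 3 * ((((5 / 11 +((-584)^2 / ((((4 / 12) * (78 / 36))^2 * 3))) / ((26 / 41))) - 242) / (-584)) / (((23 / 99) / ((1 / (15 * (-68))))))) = 90.64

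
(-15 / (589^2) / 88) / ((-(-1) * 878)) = -15 / 26804504144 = -0.00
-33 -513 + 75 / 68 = -37053 / 68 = -544.90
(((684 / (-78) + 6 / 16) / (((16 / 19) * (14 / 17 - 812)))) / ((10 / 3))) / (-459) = -0.00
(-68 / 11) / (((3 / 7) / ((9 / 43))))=-1428 / 473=-3.02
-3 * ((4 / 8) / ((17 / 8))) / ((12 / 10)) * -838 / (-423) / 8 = -2095 / 14382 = -0.15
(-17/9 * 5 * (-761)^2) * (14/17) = -40538470/9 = -4504274.44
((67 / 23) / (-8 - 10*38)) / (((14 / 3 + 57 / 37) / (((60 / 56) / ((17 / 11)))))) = -1227105 / 1463375368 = -0.00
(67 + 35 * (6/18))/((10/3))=118/5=23.60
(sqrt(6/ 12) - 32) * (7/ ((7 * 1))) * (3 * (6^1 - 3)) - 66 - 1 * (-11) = -343 + 9 * sqrt(2)/ 2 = -336.64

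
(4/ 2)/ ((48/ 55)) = 55/ 24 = 2.29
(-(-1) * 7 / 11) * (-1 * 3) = -1.91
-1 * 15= -15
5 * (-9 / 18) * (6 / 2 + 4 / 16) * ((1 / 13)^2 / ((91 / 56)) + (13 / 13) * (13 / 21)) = -143645 / 28392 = -5.06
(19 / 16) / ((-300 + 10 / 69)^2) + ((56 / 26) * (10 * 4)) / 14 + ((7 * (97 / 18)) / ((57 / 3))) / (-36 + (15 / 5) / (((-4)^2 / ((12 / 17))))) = 226472623788855923 / 37135752357787200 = 6.10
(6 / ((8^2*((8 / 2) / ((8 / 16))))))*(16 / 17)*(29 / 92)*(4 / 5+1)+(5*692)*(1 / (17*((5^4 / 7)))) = 2.29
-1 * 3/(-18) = 1/6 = 0.17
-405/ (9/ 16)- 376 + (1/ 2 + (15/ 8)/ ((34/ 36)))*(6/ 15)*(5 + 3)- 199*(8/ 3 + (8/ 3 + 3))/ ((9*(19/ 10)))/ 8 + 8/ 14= -1342543121/ 1220940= -1099.60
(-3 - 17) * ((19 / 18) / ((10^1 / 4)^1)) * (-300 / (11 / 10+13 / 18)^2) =1282500 / 1681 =762.94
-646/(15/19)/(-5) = 163.65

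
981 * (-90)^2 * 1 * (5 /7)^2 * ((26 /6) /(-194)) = -430413750 /4753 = -90556.23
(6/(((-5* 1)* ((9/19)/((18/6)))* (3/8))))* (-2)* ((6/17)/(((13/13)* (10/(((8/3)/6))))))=2432/3825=0.64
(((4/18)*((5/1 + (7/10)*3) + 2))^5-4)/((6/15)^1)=74.54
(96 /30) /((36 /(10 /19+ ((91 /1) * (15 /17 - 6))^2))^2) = 1418247051988971961 /12211187805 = 116143251.14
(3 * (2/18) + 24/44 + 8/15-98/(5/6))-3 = -19666/165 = -119.19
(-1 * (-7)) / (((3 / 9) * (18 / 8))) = 28 / 3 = 9.33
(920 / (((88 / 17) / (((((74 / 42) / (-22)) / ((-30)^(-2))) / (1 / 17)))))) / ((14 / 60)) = -933315.48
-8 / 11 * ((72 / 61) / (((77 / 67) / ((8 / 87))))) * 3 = -0.21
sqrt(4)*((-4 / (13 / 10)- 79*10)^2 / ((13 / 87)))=18495521400 / 2197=8418535.00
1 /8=0.12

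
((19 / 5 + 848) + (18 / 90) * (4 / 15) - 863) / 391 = -836 / 29325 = -0.03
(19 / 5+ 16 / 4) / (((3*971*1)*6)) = 13 / 29130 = 0.00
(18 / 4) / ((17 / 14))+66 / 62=2514 / 527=4.77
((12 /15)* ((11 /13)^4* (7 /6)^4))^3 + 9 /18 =92966119144269284131921 /99052461244611400968000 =0.94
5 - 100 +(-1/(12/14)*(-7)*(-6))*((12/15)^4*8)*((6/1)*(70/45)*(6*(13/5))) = -73353131/3125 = -23473.00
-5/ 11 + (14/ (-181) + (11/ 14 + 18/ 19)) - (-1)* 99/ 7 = 8126299/ 529606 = 15.34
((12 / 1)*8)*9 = 864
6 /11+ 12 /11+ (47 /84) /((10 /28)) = 1057 /330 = 3.20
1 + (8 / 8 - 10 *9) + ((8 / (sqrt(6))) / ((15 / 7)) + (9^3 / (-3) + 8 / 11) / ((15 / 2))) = -3970 / 33 + 28 *sqrt(6) / 45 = -118.78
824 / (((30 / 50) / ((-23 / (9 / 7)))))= -663320 / 27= -24567.41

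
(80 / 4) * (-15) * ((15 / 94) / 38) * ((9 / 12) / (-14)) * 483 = 232875 / 7144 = 32.60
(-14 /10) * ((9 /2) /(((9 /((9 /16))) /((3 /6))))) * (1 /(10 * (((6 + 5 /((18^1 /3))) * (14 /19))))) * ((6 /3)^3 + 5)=-0.05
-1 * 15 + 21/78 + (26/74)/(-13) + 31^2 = 910285/962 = 946.24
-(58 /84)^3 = -24389 /74088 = -0.33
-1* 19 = -19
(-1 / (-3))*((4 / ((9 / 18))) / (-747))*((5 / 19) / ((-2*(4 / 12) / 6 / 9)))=120 / 1577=0.08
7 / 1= 7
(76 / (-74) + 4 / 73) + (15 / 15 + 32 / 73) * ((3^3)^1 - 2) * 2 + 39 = 296963 / 2701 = 109.95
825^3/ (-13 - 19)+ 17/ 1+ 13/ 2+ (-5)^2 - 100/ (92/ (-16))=-12914810879/ 736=-17547297.39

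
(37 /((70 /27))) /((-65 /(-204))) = 101898 /2275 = 44.79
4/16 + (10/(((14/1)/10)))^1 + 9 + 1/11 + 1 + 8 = 7849/308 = 25.48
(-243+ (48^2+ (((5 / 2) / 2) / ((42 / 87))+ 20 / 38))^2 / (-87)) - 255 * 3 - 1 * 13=-2042153784611 / 32830784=-62202.41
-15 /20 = -3 /4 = -0.75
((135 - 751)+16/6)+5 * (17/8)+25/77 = -1113205/1848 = -602.38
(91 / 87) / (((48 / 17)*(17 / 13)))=0.28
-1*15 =-15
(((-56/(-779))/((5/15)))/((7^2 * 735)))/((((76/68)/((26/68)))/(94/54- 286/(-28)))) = 117494/4797522135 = 0.00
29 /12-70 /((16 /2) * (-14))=73 /24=3.04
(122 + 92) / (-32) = -107 / 16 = -6.69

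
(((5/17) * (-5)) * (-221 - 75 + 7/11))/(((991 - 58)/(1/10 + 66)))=3579315/116314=30.77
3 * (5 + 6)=33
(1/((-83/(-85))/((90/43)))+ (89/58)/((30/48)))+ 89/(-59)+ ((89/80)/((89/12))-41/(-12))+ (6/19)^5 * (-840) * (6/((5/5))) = -4160048661295199/453613339000230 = -9.17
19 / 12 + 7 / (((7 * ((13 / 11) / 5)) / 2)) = 1567 / 156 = 10.04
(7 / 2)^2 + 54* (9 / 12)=211 / 4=52.75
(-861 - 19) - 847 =-1727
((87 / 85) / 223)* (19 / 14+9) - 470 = -24942257 / 53074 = -469.95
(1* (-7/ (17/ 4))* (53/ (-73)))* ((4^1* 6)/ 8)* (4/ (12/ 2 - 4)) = 8904/ 1241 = 7.17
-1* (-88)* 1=88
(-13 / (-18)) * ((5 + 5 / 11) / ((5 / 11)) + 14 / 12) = 1027 / 108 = 9.51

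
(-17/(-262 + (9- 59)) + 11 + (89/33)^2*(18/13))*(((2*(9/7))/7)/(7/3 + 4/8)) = 552141/201586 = 2.74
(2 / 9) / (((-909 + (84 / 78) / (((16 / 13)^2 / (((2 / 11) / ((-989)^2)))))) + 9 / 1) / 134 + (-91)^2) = 184544045312 / 6871363939339443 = 0.00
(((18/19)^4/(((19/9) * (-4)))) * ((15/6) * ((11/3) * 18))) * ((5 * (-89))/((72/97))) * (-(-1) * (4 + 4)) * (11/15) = 137071493460/2476099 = 55357.84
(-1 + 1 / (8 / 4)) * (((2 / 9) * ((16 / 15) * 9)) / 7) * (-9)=48 / 35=1.37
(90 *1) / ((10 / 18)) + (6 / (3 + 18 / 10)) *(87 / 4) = 3027 / 16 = 189.19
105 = 105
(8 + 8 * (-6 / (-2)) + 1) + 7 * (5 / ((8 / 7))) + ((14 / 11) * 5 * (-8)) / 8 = 5039 / 88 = 57.26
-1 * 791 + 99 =-692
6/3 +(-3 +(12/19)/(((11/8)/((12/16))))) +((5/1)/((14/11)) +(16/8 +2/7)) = 16265/2926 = 5.56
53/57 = 0.93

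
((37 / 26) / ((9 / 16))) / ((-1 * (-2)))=148 / 117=1.26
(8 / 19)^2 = 64 / 361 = 0.18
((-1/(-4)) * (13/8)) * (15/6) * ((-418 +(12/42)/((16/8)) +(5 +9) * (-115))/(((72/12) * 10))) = -184535/5376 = -34.33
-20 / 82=-10 / 41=-0.24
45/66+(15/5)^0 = 1.68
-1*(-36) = 36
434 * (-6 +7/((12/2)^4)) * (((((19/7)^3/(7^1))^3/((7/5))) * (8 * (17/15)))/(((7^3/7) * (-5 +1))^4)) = -0.00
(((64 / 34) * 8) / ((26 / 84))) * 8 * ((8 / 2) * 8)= 12454.81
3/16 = 0.19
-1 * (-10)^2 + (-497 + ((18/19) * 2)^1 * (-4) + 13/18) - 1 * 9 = -209597/342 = -612.86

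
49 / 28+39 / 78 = 9 / 4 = 2.25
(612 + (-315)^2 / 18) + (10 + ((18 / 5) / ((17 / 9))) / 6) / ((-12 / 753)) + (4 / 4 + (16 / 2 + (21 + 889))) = 2174663 / 340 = 6396.07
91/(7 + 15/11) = 1001/92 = 10.88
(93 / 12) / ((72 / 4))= 31 / 72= 0.43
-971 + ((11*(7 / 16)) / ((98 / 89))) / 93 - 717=-35163437 / 20832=-1687.95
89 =89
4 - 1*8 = -4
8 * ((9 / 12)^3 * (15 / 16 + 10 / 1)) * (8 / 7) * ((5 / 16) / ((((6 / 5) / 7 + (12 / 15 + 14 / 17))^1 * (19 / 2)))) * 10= 3346875 / 432896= 7.73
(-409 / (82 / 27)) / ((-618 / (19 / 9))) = 7771 / 16892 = 0.46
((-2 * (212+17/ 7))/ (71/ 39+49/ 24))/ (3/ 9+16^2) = -2809872/ 6486515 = -0.43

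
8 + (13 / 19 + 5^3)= 2540 / 19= 133.68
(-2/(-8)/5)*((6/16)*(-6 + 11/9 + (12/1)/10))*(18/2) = -483/800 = -0.60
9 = 9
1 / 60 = 0.02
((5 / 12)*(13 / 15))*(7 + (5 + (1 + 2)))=65 / 12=5.42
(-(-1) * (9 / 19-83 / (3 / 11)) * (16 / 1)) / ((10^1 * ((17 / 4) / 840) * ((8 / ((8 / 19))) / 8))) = -248299520 / 6137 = -40459.43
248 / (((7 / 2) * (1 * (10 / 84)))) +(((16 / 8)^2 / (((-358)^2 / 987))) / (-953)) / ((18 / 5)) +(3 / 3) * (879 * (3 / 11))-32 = 8090756062043 / 10076574090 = 802.93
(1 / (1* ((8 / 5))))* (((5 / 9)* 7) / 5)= 35 / 72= 0.49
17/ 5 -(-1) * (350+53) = 2032/ 5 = 406.40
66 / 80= 33 / 40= 0.82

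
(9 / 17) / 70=9 / 1190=0.01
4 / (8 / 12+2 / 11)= 33 / 7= 4.71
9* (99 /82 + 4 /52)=12321 /1066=11.56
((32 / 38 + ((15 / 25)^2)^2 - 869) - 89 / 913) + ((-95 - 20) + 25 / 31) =-330155682933 / 336098125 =-982.32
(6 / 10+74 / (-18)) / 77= -158 / 3465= -0.05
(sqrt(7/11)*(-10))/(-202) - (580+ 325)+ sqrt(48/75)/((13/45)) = -11729/13+ 5*sqrt(77)/1111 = -902.19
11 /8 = 1.38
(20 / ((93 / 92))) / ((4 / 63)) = 9660 / 31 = 311.61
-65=-65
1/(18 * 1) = 1/18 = 0.06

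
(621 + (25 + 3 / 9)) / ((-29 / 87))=-1939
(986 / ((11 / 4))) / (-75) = -3944 / 825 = -4.78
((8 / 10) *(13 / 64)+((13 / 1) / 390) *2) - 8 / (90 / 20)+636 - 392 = 242.45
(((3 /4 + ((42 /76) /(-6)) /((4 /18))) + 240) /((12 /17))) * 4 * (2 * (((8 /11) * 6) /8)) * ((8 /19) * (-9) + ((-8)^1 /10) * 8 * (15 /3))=-19195380 /361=-53172.80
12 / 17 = 0.71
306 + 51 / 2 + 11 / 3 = 2011 / 6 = 335.17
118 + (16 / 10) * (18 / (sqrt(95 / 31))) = 144 * sqrt(2945) / 475 + 118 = 134.45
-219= -219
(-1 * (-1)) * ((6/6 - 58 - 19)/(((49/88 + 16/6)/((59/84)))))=-98648/5957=-16.56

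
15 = 15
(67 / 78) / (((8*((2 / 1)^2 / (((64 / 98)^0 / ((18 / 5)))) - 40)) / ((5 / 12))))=-1675 / 958464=-0.00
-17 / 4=-4.25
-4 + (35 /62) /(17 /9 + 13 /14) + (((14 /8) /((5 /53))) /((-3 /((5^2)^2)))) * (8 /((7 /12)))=-116661363 /2201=-53003.80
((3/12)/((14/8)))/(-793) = -0.00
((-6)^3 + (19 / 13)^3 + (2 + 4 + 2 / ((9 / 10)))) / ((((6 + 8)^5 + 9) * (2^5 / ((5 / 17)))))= -20233295 / 5785207118496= -0.00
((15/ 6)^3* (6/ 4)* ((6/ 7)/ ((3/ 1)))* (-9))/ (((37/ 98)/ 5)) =-118125/ 148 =-798.14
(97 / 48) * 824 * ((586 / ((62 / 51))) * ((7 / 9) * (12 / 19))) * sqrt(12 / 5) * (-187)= -260570435356 * sqrt(15) / 8835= -114225801.54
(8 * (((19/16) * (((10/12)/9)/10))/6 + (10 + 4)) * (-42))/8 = -1016197/1728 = -588.08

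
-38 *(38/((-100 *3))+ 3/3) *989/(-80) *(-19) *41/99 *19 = -36434452421/594000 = -61337.46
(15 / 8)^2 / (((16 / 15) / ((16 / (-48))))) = -1125 / 1024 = -1.10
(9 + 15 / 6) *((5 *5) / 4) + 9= 647 / 8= 80.88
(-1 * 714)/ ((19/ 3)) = -2142/ 19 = -112.74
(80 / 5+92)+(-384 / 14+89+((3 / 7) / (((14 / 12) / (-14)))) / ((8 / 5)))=2329 / 14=166.36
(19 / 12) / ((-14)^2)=19 / 2352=0.01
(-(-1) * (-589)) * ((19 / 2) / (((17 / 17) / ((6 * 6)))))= -201438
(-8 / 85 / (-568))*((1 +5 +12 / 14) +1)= 11 / 8449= 0.00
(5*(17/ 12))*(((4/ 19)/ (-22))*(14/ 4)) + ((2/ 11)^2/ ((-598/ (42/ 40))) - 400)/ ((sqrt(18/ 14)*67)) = -144716021*sqrt(7)/ 72719790 - 595/ 2508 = -5.50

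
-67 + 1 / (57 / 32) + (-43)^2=101606 / 57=1782.56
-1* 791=-791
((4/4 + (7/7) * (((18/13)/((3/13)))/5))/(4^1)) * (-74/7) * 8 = -1628/35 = -46.51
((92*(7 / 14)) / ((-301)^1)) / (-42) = 23 / 6321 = 0.00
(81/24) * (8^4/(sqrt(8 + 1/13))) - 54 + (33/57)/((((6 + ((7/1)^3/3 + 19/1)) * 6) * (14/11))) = -1091653/20216 + 4608 * sqrt(1365)/35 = 4810.19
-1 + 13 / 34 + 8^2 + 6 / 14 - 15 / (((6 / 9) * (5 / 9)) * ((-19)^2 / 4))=5443951 / 85918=63.36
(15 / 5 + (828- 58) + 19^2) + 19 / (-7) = 7919 / 7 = 1131.29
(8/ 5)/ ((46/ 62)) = 2.16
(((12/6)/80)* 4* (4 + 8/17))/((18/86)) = 1634/765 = 2.14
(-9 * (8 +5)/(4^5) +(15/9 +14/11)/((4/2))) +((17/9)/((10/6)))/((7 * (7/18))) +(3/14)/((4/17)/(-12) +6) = 182575055/101004288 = 1.81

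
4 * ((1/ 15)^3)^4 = 0.00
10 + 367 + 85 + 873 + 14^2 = 1531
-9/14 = -0.64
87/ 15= 29/ 5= 5.80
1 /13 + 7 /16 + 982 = 204363 /208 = 982.51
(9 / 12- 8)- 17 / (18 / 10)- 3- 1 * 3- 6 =-1033 / 36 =-28.69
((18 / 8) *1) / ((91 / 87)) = 783 / 364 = 2.15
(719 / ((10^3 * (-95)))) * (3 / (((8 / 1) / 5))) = -2157 / 152000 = -0.01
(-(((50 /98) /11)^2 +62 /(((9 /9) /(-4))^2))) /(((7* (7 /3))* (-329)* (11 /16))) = 13833477936 /51518379451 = 0.27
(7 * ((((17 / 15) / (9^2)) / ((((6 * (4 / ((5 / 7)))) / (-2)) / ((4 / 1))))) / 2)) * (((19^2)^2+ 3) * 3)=-1107754 / 243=-4558.66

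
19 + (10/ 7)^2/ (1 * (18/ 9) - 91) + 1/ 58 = 4804383/ 252938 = 18.99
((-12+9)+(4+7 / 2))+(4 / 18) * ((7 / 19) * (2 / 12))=4631 / 1026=4.51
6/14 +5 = 38/7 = 5.43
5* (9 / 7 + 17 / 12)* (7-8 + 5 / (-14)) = -21565 / 1176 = -18.34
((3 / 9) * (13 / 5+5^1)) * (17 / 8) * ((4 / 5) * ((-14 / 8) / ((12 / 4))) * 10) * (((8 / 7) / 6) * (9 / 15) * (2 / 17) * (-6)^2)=-304 / 25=-12.16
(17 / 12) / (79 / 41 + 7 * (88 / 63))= 2091 / 17276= 0.12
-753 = -753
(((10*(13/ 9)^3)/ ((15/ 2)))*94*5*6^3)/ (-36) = -8260720/ 729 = -11331.58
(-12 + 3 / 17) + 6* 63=6225 / 17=366.18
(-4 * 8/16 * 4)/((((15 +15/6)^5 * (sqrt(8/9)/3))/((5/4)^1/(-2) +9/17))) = 936 * sqrt(2)/892871875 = 0.00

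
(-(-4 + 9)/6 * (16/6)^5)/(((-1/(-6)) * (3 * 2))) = -81920/729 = -112.37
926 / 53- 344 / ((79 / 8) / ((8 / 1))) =-1093694 / 4187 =-261.21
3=3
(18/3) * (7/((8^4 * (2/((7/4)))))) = 147/16384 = 0.01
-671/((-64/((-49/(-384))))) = 1.34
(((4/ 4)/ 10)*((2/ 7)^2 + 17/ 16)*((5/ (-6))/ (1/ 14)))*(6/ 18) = -299/ 672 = -0.44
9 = 9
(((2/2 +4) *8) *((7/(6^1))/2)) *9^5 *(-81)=-111602610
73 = 73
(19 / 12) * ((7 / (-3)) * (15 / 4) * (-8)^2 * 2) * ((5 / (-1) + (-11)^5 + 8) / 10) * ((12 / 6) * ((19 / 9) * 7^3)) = 1116721004224 / 27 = 41360037193.48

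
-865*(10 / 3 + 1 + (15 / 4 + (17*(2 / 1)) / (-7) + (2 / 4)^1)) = -270745 / 84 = -3223.15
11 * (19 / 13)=209 / 13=16.08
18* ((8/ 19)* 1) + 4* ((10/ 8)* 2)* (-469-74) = -103026/ 19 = -5422.42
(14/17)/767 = 14/13039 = 0.00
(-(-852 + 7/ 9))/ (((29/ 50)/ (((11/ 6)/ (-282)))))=-44825/ 4698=-9.54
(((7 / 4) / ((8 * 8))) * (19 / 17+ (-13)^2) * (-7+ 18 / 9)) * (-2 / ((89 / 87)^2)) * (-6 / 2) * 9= -5171405715 / 4309024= -1200.13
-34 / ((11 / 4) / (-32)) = 395.64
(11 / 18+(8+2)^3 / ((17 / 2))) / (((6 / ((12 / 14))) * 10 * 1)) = 1.69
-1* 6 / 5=-6 / 5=-1.20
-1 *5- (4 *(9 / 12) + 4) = -12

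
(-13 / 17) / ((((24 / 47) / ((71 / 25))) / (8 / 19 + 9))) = -7765199 / 193800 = -40.07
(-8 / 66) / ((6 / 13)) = -26 / 99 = -0.26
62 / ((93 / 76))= 152 / 3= 50.67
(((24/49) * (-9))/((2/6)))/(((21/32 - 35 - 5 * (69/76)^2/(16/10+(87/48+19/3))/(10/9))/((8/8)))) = 17509042944/45974557769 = 0.38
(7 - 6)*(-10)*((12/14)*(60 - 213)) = 9180/7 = 1311.43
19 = 19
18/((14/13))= 117/7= 16.71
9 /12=3 /4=0.75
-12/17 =-0.71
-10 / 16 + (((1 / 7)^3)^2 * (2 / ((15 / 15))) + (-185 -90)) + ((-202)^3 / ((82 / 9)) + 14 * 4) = -34918073196869 / 38588872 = -904874.16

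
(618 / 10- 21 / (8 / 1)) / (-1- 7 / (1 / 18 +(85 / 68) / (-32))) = -44973 / 323320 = -0.14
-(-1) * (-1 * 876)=-876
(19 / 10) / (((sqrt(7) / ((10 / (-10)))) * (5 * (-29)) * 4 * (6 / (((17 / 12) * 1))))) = 323 * sqrt(7) / 2923200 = 0.00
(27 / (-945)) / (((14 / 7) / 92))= -46 / 35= -1.31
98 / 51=1.92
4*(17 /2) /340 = 1 /10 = 0.10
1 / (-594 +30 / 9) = -3 / 1772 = -0.00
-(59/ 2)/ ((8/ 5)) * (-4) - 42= 127/ 4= 31.75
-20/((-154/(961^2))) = 9235210/77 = 119937.79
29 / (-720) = -29 / 720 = -0.04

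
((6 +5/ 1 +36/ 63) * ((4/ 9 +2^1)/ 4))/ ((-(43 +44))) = -33/ 406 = -0.08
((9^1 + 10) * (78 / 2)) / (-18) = -247 / 6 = -41.17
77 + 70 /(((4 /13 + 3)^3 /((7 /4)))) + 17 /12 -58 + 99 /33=25571057 /954084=26.80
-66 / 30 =-11 / 5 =-2.20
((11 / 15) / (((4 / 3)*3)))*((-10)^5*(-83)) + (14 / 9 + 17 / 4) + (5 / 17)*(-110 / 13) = 1521669.98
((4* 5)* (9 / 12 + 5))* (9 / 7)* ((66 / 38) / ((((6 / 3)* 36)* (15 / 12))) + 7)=276069 / 266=1037.85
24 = 24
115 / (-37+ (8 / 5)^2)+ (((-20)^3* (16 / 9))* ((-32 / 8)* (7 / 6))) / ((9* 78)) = 248069875 / 2719899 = 91.21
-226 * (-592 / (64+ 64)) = 4181 / 4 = 1045.25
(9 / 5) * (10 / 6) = 3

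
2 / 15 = 0.13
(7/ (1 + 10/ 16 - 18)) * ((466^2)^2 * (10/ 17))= -26407767868160/ 2227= -11858000838.87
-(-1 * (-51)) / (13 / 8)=-408 / 13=-31.38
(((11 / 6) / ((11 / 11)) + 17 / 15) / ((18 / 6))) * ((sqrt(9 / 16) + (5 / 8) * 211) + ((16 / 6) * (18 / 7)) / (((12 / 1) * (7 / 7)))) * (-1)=-663851 / 5040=-131.72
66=66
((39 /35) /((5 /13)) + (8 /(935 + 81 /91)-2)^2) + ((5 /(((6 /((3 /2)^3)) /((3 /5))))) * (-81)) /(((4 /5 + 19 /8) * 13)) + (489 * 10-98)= 5024885572410235921 /1047822275058650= 4795.55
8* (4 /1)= 32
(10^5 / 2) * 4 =200000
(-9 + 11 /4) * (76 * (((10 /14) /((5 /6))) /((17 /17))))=-2850 /7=-407.14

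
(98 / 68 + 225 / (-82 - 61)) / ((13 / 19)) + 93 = 5865941 / 63206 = 92.81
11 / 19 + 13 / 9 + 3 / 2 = 1205 / 342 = 3.52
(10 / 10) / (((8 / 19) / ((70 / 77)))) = 95 / 44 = 2.16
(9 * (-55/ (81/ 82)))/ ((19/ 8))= -36080/ 171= -210.99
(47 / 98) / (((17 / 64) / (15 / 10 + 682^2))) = 99935536 / 119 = 839794.42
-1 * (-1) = 1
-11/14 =-0.79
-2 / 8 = -1 / 4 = -0.25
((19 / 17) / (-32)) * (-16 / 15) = 19 / 510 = 0.04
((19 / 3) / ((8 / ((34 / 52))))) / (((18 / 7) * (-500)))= -2261 / 5616000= -0.00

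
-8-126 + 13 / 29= -3873 / 29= -133.55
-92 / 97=-0.95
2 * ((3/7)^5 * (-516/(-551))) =250776/9260657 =0.03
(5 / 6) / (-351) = -5 / 2106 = -0.00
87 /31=2.81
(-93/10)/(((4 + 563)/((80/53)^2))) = -0.04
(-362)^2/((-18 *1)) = -65522/9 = -7280.22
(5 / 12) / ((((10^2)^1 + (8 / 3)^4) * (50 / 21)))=567 / 487840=0.00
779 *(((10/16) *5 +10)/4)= 81795/32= 2556.09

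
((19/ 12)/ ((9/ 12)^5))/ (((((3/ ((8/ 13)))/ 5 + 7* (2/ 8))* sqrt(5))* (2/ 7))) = 3.83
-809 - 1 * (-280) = -529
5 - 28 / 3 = -13 / 3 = -4.33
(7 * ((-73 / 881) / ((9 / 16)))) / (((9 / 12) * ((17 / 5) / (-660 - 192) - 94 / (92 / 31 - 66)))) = -0.92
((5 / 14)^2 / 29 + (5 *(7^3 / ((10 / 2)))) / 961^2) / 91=25037637 / 477685696124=0.00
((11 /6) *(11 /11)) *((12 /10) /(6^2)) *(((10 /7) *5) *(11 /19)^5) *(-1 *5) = -44289025 /311988474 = -0.14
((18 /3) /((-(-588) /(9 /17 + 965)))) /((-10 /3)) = -24621 /8330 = -2.96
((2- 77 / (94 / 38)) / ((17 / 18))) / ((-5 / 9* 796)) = 110889 / 1590010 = 0.07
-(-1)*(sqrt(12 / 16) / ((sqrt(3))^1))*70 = 35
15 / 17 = 0.88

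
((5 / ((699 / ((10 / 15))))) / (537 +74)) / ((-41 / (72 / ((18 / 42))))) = -560 / 17510649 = -0.00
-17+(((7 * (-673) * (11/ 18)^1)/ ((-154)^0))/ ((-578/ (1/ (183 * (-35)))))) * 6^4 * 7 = -2120317/ 88145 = -24.05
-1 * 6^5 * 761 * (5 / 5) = -5917536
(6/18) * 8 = 8/3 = 2.67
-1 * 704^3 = -348913664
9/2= 4.50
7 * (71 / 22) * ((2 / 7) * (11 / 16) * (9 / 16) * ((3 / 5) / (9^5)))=0.00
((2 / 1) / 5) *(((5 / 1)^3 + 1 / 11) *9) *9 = 222912 / 55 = 4052.95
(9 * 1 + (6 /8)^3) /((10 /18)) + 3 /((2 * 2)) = 5667 /320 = 17.71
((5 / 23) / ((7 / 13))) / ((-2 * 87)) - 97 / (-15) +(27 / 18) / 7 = 467738 / 70035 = 6.68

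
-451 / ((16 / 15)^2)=-101475 / 256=-396.39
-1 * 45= -45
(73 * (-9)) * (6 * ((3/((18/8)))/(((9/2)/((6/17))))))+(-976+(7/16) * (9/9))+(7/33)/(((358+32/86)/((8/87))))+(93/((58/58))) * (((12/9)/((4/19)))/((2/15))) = 3029.70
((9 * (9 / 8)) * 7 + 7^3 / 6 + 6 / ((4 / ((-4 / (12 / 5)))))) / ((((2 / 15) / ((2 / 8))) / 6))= 45195 / 32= 1412.34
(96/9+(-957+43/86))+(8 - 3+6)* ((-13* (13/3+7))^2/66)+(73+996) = 202015/54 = 3741.02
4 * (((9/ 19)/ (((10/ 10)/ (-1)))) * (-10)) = 360/ 19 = 18.95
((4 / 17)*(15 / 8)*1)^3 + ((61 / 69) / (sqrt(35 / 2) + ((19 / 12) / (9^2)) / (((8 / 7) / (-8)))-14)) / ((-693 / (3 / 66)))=533628*sqrt(70) / 3356213193641 + 1618258933182321 / 18844657623266552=0.09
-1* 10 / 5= -2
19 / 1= 19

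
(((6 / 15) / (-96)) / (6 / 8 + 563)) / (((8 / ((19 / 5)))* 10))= -19 / 54120000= -0.00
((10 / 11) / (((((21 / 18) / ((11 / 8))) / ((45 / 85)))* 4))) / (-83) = -135 / 79016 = -0.00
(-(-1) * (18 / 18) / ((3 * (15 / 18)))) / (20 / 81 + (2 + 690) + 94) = 81 / 159215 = 0.00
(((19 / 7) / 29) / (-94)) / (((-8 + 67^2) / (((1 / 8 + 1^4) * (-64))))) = 684 / 42753221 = 0.00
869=869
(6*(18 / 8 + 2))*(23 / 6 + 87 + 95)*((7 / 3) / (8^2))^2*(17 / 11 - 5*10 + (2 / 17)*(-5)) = -55673065 / 180224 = -308.91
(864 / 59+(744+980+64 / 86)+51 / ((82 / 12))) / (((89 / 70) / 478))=6079757954200 / 9257513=656737.72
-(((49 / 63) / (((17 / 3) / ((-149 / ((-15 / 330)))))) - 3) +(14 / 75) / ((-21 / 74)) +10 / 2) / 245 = -1726084 / 937125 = -1.84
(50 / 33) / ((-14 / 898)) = -22450 / 231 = -97.19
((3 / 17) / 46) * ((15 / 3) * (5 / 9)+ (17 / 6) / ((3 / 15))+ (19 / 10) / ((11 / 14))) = 19169 / 258060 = 0.07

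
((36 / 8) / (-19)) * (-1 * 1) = 9 / 38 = 0.24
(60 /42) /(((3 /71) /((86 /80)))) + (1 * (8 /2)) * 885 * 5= 1489853 /84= 17736.35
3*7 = 21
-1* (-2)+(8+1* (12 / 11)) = 122 / 11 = 11.09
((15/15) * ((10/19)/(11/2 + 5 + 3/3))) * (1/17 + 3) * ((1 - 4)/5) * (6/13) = -288/7429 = -0.04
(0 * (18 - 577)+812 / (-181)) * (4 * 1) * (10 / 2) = -16240 / 181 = -89.72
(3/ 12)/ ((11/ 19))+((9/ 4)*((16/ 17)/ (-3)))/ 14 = 1997/ 5236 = 0.38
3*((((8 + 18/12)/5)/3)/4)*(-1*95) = -361/8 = -45.12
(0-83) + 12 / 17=-1399 / 17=-82.29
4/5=0.80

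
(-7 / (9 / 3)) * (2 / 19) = -14 / 57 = -0.25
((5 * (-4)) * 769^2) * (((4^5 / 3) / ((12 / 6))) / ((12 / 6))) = -3027768320 / 3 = -1009256106.67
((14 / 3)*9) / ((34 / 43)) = 903 / 17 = 53.12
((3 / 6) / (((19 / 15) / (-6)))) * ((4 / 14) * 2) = -180 / 133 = -1.35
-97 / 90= -1.08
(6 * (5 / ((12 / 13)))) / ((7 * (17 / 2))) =65 / 119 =0.55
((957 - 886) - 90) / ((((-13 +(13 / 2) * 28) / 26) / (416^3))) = -210436096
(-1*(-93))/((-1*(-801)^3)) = 31/171307467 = 0.00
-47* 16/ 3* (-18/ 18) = 250.67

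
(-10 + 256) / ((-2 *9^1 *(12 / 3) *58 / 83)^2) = 282449 / 2906496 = 0.10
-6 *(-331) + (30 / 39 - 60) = 25048 / 13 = 1926.77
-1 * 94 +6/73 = -6856/73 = -93.92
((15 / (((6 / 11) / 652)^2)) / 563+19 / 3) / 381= 64307677 / 643509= 99.93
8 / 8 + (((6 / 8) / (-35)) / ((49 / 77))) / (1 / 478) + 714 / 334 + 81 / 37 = -32605423 / 3027710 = -10.77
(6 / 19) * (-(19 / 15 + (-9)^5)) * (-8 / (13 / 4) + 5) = 4496712 / 95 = 47333.81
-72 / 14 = -36 / 7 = -5.14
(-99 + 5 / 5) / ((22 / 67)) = -298.45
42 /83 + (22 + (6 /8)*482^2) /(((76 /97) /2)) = 1403009111 /3154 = 444834.85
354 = 354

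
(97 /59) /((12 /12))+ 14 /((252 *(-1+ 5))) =1.66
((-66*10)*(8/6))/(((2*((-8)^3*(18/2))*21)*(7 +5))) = 55/145152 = 0.00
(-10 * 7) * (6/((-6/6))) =420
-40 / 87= -0.46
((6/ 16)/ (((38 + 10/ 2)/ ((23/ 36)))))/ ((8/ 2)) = 23/ 16512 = 0.00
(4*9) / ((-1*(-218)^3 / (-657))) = -5913 / 2590058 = -0.00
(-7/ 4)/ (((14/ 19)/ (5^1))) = -95/ 8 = -11.88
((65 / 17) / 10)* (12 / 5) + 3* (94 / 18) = 16.58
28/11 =2.55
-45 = -45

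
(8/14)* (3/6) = 2/7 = 0.29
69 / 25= 2.76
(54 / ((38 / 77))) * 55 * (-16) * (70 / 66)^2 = -2058000 / 19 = -108315.79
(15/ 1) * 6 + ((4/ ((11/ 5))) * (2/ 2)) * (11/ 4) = 95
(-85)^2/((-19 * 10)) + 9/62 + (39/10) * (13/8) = -1486337/47120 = -31.54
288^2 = 82944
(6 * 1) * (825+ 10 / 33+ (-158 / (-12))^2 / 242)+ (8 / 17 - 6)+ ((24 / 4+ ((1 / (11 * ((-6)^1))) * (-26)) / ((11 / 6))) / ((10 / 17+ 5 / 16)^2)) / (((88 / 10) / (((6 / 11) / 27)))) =532528144031447 / 107568305460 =4950.60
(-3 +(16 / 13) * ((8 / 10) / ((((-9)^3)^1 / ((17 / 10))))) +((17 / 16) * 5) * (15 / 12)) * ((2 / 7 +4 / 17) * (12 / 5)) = 1710229979 / 375921000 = 4.55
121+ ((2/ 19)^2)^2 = 15768857/ 130321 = 121.00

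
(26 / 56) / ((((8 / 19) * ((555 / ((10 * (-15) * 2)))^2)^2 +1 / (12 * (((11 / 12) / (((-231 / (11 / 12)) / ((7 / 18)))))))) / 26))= -353210000 / 1579369603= -0.22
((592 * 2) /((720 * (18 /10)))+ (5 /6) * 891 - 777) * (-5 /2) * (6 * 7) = 190435 /54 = 3526.57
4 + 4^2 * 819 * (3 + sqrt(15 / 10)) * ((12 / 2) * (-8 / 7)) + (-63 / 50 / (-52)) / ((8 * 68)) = -381271321537 / 1414400 - 44928 * sqrt(6) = -379614.68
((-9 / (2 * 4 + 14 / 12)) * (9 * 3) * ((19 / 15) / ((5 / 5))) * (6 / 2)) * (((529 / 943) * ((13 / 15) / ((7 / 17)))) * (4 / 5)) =-95.15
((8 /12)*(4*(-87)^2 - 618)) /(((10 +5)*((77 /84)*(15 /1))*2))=39544 /825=47.93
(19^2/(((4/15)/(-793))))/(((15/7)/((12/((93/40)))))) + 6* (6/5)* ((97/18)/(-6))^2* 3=-2585674.19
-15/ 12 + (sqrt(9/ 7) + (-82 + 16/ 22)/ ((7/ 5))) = -18265/ 308 + 3*sqrt(7)/ 7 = -58.17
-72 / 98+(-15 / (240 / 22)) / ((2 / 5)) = -3271 / 784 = -4.17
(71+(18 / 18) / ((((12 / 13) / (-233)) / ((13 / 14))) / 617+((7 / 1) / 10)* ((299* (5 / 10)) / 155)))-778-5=-36130018064044 / 50850188837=-710.52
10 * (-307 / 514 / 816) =-1535 / 209712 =-0.01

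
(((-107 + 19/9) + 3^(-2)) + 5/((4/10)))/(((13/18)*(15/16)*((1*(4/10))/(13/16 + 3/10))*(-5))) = 75.81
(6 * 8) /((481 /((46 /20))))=552 /2405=0.23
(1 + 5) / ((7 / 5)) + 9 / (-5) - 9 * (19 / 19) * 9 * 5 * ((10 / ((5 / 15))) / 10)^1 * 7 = -8502.51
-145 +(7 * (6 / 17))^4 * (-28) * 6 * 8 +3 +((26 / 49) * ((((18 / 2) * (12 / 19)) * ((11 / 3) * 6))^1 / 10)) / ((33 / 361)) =-1026039617006 / 20462645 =-50142.08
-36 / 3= -12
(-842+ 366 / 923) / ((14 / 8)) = -3107200 / 6461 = -480.92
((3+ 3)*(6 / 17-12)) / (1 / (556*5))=-3302640 / 17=-194272.94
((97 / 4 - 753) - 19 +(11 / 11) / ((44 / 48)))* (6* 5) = -492795 / 22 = -22399.77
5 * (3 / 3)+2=7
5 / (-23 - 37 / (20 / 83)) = -100 / 3531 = -0.03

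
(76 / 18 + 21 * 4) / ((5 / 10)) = 1588 / 9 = 176.44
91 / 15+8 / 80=37 / 6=6.17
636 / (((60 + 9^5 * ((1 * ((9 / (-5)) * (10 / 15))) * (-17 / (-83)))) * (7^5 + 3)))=-4399 / 1680467123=-0.00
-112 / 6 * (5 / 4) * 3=-70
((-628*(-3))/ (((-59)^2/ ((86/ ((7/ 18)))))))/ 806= 1458216/ 9819901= 0.15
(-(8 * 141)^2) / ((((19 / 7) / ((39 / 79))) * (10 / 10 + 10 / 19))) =-151619.74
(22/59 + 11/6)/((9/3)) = 781/1062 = 0.74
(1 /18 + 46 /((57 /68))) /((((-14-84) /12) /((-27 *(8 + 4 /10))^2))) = -164348676 /475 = -345997.21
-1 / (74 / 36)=-18 / 37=-0.49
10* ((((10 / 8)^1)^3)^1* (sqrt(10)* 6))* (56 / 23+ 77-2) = 28695.74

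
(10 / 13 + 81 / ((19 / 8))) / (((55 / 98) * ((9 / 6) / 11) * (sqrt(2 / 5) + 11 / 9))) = 55715352 / 109421 -45585288 * sqrt(10) / 547105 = 245.70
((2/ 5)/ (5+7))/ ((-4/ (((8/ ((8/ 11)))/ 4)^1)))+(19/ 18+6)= 10127/ 1440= 7.03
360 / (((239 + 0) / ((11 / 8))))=495 / 239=2.07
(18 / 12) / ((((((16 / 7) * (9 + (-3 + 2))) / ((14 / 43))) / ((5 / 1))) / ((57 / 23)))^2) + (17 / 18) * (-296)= -279.48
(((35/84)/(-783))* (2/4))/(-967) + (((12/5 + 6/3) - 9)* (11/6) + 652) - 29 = 55839109453/90859320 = 614.57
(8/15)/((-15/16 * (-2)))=0.28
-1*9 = -9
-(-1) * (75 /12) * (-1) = -25 /4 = -6.25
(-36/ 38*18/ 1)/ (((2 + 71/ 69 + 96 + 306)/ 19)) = -22356/ 27947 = -0.80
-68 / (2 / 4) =-136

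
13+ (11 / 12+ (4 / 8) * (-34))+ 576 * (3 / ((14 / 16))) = 165629 / 84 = 1971.77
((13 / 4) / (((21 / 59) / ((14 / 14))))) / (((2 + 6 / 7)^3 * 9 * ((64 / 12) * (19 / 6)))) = 37583 / 14592000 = 0.00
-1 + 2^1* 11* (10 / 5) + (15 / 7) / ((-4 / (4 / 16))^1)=4801 / 112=42.87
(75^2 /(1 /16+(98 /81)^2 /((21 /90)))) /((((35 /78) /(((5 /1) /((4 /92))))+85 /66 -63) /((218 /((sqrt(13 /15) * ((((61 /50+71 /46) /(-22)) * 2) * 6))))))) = 274655834046000 * sqrt(195) /1716016392433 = 2235.04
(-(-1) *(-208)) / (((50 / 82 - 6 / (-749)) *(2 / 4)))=-12774944 / 18971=-673.39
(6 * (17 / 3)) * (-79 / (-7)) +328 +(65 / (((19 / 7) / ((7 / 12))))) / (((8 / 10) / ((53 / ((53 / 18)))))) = 1091689 / 1064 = 1026.02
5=5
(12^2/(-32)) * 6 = -27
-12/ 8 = -1.50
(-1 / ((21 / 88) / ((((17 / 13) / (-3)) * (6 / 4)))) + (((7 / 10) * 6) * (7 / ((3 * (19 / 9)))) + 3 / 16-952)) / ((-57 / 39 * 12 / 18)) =391900867 / 404320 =969.28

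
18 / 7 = 2.57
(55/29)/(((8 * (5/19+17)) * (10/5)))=1045/152192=0.01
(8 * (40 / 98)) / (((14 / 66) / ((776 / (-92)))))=-1024320 / 7889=-129.84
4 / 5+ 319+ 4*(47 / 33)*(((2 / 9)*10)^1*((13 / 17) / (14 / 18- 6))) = 891839 / 2805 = 317.95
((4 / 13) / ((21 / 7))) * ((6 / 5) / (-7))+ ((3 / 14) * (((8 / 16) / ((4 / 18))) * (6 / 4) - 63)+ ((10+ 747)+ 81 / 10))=1095357 / 1456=752.31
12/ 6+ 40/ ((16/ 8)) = 22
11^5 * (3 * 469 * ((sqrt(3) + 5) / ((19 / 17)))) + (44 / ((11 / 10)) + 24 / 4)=3852178869 * sqrt(3) / 19 + 19260895219 / 19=1364898144.21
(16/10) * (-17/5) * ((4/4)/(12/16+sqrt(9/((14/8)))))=3808/4275 - 4352 * sqrt(7)/4275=-1.80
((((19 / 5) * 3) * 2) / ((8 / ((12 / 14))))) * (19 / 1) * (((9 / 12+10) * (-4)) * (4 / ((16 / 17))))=-2375019 / 280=-8482.21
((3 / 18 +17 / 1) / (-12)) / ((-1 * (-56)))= -103 / 4032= -0.03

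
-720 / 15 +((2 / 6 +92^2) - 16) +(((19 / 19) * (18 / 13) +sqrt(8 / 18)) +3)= 109270 / 13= 8405.38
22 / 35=0.63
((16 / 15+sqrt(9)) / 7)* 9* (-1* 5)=-183 / 7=-26.14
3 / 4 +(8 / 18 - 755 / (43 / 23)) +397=-8735 / 1548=-5.64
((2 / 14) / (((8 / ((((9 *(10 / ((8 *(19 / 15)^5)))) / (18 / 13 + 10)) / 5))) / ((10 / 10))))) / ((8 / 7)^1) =88846875 / 93814438912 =0.00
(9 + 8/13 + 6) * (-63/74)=-13.29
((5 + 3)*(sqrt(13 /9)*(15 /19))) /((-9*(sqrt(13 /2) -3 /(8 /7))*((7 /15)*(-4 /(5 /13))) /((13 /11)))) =-80*sqrt(13) /209 -4160*sqrt(2) /4389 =-2.72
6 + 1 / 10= 61 / 10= 6.10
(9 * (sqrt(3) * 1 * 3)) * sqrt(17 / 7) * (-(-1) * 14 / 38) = 26.85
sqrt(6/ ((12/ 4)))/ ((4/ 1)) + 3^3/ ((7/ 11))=sqrt(2)/ 4 + 297/ 7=42.78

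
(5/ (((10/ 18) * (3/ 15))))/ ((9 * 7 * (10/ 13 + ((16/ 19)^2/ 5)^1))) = 117325/ 149646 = 0.78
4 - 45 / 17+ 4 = 91 / 17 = 5.35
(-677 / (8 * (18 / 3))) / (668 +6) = -677 / 32352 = -0.02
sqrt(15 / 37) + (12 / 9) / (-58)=-2 / 87 + sqrt(555) / 37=0.61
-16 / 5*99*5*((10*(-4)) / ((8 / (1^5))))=7920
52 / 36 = 13 / 9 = 1.44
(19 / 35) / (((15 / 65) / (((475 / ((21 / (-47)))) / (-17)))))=1102855 / 7497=147.11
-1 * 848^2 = -719104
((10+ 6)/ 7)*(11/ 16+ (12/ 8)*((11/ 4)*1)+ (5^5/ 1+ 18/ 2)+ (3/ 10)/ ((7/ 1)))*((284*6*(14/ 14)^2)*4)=11980885344/ 245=48901572.83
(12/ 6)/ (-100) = -1/ 50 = -0.02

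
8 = 8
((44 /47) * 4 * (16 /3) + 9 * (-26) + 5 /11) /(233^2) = -331253 /84202239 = -0.00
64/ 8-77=-69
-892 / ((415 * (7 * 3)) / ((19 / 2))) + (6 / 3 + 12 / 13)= 221008 / 113295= 1.95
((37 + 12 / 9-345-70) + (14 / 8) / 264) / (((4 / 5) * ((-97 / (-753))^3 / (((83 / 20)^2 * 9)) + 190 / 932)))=-817771089646288473291 / 354110872159054912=-2309.36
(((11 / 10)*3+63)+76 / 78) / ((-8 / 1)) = -26237 / 3120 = -8.41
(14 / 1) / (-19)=-14 / 19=-0.74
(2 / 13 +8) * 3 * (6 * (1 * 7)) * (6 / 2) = 40068 / 13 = 3082.15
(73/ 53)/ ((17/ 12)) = 876/ 901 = 0.97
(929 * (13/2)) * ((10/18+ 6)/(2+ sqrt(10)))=-712543/54+ 712543 * sqrt(10)/108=7668.27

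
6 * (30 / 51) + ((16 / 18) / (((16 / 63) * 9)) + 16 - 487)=-142927 / 306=-467.08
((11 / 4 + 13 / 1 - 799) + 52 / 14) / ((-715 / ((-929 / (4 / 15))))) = -4679373 / 1232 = -3798.19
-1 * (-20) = 20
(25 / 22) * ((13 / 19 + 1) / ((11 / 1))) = 400 / 2299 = 0.17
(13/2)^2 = 169/4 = 42.25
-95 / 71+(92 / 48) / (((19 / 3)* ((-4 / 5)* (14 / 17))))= -543125 / 302176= -1.80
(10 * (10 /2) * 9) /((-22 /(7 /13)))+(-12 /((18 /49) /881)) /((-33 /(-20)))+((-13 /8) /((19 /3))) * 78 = -155370337 /8892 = -17473.05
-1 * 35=-35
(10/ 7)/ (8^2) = 5/ 224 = 0.02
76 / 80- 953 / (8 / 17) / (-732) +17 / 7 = 1259507 / 204960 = 6.15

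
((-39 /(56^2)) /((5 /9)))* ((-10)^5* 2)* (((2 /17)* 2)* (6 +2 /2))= 877500 /119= 7373.95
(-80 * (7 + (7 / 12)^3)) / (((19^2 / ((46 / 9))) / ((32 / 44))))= -5721940 / 964953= -5.93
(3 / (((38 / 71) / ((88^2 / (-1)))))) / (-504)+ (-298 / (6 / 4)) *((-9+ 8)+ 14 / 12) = 63458 / 1197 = 53.01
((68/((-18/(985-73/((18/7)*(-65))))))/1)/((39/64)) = -1254421568/205335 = -6109.15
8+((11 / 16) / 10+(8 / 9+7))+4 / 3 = 24899 / 1440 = 17.29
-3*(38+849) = -2661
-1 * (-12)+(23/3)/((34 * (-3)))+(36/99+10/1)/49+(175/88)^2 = 934192265/58056768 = 16.09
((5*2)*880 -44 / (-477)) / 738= 11.92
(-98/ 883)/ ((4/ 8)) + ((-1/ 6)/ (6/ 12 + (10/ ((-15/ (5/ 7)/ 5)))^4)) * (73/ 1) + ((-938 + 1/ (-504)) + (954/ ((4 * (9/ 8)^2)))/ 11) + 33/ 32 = -1044738236558879/ 1135049368992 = -920.43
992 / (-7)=-992 / 7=-141.71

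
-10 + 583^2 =339879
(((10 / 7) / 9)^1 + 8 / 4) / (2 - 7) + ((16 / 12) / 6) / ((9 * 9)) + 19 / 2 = 9.07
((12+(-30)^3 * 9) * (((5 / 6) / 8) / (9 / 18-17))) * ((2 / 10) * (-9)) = -60747 / 22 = -2761.23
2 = 2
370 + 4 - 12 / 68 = 6355 / 17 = 373.82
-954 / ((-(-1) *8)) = -119.25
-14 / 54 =-7 / 27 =-0.26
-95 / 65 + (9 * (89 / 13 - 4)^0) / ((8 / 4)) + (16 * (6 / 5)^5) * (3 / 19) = 14395073 / 1543750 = 9.32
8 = 8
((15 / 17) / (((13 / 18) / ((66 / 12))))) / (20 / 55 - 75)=-16335 / 181441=-0.09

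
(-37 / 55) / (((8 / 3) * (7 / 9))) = -999 / 3080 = -0.32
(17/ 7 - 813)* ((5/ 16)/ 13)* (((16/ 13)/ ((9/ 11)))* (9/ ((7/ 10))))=-3120700/ 8281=-376.85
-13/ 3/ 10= -13/ 30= -0.43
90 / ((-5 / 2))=-36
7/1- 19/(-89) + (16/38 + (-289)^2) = 141246921/1691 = 83528.63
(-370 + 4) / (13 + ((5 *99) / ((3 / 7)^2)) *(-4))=122 / 3589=0.03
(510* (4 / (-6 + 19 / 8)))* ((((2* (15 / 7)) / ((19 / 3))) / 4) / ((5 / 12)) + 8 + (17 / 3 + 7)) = -45739520 / 3857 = -11858.83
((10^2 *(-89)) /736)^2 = 4950625 /33856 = 146.23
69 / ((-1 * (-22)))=69 / 22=3.14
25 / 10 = 5 / 2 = 2.50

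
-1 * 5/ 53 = -5/ 53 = -0.09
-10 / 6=-5 / 3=-1.67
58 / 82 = 29 / 41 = 0.71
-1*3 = -3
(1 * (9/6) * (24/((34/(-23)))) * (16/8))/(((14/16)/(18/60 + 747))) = -24750576/595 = -41597.61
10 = 10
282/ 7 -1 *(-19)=415/ 7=59.29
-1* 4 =-4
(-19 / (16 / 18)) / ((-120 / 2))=57 / 160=0.36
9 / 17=0.53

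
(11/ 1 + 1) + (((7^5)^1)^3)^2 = 22539340290692258087863261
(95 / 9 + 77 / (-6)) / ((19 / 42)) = -287 / 57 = -5.04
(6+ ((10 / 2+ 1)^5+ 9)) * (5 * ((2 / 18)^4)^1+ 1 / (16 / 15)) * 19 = 4860038785 / 34992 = 138890.00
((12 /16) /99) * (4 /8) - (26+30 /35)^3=-1754193065 /90552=-19372.22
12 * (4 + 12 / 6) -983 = -911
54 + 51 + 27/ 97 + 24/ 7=73812/ 679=108.71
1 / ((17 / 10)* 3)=10 / 51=0.20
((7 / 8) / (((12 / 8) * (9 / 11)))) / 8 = 77 / 864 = 0.09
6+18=24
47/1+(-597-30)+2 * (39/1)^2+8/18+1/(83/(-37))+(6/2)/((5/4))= 9204529/3735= 2464.40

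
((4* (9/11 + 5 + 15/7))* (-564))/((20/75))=-67350.39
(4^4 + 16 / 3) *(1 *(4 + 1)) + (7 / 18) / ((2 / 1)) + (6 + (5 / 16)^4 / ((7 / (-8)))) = 677556743 / 516096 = 1312.85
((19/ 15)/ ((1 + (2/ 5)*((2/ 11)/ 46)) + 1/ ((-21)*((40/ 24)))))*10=168245/ 12924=13.02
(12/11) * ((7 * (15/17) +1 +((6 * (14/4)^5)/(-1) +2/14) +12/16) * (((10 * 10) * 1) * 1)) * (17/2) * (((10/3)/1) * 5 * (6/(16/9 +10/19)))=-1918855659375/15169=-126498494.26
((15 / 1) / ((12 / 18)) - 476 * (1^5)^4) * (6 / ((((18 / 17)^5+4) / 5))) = -19317154485 / 7568996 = -2552.14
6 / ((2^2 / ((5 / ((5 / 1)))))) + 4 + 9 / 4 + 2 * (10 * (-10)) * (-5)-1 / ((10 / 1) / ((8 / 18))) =181387 / 180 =1007.71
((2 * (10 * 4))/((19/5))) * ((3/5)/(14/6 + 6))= 1.52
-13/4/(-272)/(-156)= -1/13056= -0.00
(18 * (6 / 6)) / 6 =3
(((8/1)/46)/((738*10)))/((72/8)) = 1/381915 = 0.00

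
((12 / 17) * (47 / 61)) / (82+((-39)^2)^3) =564 / 3648937365191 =0.00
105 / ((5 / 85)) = 1785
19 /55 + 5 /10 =0.85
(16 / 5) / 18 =0.18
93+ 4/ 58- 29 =1858/ 29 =64.07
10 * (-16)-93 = -253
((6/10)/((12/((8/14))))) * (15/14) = 3/98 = 0.03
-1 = -1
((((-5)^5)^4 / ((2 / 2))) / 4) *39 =3719329833984375 / 4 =929832458496093.75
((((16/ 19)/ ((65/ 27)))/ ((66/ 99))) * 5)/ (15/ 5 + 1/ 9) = 1458/ 1729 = 0.84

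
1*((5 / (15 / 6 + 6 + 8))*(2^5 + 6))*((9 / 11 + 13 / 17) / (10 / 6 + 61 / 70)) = 7.18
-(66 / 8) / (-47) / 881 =33 / 165628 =0.00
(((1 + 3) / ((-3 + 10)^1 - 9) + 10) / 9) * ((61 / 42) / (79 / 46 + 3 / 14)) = 0.67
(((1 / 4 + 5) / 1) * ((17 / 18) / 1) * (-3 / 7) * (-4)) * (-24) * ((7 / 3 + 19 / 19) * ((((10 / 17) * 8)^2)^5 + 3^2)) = -429497455357804161640 / 118587876497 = -3621765293.76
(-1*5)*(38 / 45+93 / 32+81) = -122041 / 288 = -423.75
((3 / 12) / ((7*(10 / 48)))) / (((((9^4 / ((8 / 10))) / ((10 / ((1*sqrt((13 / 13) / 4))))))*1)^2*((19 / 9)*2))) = 256 / 1060224795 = 0.00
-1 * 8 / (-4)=2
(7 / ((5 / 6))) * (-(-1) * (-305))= -2562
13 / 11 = 1.18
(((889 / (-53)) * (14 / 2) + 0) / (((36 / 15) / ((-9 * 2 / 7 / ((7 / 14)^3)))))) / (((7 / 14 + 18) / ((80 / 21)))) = 406400 / 1961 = 207.24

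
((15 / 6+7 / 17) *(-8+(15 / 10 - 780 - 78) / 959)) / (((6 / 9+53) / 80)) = -101318580 / 2624783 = -38.60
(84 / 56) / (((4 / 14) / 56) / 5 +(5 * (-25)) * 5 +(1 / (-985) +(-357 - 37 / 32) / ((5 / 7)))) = -2316720 / 1739731223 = -0.00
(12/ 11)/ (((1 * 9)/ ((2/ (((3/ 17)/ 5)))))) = 680/ 99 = 6.87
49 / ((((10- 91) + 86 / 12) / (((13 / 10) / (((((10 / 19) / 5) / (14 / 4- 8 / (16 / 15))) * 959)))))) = 10374 / 303455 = 0.03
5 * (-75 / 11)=-375 / 11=-34.09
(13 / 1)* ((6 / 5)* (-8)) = -624 / 5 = -124.80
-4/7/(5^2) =-4/175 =-0.02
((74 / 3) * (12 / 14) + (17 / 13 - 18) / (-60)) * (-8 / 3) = -233918 / 4095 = -57.12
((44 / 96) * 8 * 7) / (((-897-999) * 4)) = -77 / 22752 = -0.00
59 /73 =0.81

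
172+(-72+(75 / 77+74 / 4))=18399 / 154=119.47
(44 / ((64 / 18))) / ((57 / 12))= 99 / 38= 2.61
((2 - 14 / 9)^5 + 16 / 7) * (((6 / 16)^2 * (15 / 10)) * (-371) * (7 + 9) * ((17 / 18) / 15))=-53606797 / 295245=-181.57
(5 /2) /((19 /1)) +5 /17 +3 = 2213 /646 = 3.43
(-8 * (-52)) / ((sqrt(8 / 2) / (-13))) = -2704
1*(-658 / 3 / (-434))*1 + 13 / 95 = 5674 / 8835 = 0.64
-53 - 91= -144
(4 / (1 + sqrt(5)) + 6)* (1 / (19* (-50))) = -1 / 190-sqrt(5) / 950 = -0.01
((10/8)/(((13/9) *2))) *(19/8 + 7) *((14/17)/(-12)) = -7875/28288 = -0.28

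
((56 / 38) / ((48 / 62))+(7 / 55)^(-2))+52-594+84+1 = -2197319 / 5586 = -393.36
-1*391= -391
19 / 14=1.36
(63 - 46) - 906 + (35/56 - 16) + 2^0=-7227/8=-903.38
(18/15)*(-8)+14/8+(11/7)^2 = -5273/980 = -5.38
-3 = -3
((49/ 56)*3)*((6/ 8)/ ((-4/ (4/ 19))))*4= -63/ 152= -0.41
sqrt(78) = 8.83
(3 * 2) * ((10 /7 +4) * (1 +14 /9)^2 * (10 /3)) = 709.07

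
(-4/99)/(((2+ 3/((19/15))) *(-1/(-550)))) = -3800/747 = -5.09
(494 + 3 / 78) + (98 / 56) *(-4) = 12663 / 26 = 487.04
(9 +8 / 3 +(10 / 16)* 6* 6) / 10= 3.42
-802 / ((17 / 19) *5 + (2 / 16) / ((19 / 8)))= -7619 / 43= -177.19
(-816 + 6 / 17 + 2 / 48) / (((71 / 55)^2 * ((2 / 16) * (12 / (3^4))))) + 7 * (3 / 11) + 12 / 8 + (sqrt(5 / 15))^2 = -298923857657 / 11312004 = -26425.37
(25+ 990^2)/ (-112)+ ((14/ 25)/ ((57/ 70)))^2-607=-85128350933/ 9097200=-9357.64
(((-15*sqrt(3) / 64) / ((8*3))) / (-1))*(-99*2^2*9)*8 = -4455*sqrt(3) / 16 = -482.27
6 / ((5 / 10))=12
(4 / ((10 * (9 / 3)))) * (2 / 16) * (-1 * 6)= -1 / 10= -0.10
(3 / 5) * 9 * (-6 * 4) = -648 / 5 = -129.60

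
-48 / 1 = -48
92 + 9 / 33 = 1015 / 11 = 92.27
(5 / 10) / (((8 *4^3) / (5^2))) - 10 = -10215 / 1024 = -9.98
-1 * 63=-63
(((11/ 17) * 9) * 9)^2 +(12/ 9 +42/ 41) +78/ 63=228142095/ 82943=2750.59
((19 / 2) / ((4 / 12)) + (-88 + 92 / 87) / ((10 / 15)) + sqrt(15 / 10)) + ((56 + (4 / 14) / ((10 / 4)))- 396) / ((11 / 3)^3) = -293993071 / 2701930 + sqrt(6) / 2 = -107.58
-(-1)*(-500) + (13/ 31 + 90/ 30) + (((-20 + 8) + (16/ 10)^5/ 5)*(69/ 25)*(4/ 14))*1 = -42754912246/ 84765625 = -504.39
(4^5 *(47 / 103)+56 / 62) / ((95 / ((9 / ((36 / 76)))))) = 93.63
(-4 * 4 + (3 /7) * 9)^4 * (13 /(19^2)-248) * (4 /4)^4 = -4672738946875 /866761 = -5391035.07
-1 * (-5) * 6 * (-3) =-90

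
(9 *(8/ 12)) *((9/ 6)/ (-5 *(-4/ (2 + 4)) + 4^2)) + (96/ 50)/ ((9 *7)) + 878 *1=26750203/ 30450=878.50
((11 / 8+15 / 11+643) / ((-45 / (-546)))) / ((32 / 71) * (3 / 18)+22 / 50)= 141210125 / 9284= 15210.05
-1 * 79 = -79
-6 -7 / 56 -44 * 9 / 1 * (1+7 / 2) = -14305 / 8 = -1788.12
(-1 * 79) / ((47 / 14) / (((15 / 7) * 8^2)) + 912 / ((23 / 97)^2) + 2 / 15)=-26746240 / 5491898549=-0.00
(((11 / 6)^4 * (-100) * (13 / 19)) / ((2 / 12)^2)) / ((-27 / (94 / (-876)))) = -223641275 / 2022246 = -110.59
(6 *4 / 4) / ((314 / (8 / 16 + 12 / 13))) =111 / 4082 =0.03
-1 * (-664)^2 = -440896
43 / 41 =1.05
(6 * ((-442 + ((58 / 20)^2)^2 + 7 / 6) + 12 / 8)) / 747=-11058157 / 3735000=-2.96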